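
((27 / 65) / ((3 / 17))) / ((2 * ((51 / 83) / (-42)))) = -80.45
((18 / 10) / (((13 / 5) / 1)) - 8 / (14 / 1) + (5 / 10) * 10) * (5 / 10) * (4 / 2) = 5.12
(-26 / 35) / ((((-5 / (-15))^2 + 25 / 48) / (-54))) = 15552 / 245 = 63.48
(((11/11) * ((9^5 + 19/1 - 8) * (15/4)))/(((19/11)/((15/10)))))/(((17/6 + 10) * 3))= 4995.68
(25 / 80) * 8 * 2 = 5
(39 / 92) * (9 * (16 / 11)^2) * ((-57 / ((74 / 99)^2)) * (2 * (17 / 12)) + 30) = -7966753704 / 3809927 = -2091.05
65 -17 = 48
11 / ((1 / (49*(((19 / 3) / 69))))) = 10241 / 207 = 49.47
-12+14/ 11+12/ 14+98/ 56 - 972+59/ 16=-1202965/ 1232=-976.43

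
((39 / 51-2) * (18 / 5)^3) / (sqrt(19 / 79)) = -122472 * sqrt(1501) / 40375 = -117.52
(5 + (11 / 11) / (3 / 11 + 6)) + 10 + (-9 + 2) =563 / 69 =8.16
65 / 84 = 0.77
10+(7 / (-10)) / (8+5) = 1293 / 130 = 9.95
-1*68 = -68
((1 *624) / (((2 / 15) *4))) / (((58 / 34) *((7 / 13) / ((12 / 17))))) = 182520 / 203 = 899.11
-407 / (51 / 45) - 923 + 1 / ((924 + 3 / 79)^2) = -1282.12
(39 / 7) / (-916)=-39 / 6412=-0.01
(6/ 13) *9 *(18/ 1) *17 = 16524/ 13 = 1271.08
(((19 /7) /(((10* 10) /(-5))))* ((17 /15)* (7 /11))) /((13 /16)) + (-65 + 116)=50.88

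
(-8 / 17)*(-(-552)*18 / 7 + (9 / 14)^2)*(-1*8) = 4452624 / 833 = 5345.29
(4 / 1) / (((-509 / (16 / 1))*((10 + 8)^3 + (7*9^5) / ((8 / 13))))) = -512 / 2758838535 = -0.00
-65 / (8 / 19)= -154.38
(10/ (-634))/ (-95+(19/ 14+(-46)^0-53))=70/ 646363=0.00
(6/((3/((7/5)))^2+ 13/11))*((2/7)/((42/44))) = 121/389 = 0.31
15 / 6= 5 / 2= 2.50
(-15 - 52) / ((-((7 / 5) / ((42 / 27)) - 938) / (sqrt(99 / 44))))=-1005 / 9371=-0.11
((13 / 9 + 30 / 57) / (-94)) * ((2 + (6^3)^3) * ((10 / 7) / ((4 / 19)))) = -8490460565 / 5922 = -1433715.06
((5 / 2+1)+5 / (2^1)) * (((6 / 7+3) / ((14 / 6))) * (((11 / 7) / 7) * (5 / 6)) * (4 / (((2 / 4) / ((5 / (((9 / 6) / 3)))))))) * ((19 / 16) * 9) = 3809025 / 2401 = 1586.43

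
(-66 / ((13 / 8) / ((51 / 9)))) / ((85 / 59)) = -10384 / 65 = -159.75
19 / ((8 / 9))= 171 / 8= 21.38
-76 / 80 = -19 / 20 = -0.95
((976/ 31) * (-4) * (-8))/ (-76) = -7808/ 589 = -13.26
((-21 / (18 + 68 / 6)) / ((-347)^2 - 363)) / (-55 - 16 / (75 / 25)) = 189 / 1912092688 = 0.00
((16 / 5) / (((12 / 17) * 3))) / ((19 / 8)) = 544 / 855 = 0.64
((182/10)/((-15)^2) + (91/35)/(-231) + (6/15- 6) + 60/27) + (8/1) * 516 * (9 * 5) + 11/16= 257459727787/1386000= 185757.38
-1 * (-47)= 47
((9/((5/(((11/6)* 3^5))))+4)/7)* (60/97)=48354/679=71.21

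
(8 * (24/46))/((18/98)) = 1568/69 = 22.72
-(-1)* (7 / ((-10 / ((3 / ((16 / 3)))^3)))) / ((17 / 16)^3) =-5103 / 49130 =-0.10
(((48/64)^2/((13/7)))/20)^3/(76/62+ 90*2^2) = 7751457/806158532608000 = 0.00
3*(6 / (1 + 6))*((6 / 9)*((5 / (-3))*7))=-20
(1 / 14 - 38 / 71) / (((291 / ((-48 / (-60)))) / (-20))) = 3688 / 144627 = 0.03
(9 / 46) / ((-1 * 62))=-9 / 2852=-0.00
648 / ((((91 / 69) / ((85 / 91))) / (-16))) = -7343.11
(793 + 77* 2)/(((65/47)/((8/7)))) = 356072/455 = 782.58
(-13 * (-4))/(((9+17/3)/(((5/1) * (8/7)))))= 1560/77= 20.26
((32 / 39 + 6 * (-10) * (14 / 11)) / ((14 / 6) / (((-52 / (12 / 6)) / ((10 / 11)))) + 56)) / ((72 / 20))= -81020 / 215901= -0.38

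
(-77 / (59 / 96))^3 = -403911180288 / 205379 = -1966662.51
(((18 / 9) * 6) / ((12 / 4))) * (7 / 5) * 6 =168 / 5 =33.60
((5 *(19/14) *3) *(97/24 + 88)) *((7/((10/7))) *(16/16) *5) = 1468985/32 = 45905.78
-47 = -47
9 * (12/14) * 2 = 108/7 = 15.43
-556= -556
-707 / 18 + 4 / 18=-703 / 18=-39.06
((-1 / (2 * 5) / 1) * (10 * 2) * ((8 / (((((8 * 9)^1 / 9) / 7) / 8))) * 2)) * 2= -448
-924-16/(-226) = -104404/113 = -923.93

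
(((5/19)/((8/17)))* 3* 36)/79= 2295/3002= 0.76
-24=-24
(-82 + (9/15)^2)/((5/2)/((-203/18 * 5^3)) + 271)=-0.30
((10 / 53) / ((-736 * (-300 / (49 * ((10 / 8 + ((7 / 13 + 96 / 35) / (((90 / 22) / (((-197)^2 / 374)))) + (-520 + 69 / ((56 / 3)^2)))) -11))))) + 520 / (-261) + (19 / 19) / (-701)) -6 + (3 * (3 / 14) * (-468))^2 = 335756174683651873260673 / 3709725713680896000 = 90507.01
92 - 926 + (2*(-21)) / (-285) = -79216 / 95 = -833.85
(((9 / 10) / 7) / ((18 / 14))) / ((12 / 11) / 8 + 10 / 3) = 33 / 1145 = 0.03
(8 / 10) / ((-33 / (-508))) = 2032 / 165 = 12.32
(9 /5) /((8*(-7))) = -9 /280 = -0.03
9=9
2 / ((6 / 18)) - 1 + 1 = 6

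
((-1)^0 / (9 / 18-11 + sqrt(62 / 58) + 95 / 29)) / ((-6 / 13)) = 754 * sqrt(899) / 515895 + 157963 / 515895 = 0.35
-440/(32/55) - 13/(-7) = -21123/28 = -754.39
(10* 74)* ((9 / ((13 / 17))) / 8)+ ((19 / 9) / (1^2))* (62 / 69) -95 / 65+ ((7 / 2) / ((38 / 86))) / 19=3175205504 / 2914353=1089.51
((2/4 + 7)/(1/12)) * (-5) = -450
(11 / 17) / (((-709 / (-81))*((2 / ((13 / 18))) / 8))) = 2574 / 12053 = 0.21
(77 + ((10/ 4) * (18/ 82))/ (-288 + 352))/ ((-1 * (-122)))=0.63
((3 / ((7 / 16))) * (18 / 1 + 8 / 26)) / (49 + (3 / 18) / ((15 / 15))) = 9792 / 3835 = 2.55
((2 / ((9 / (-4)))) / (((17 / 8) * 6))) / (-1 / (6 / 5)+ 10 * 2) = -64 / 17595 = -0.00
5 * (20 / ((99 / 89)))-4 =8504 / 99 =85.90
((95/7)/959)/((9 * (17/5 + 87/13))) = 6175/39633552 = 0.00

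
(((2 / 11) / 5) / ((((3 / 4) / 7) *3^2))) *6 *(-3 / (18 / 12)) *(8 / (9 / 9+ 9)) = -896 / 2475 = -0.36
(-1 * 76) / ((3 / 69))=-1748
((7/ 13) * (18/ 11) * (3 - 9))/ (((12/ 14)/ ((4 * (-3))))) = 10584/ 143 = 74.01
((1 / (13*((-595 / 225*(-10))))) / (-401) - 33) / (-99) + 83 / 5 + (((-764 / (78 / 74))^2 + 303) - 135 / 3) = 525639.71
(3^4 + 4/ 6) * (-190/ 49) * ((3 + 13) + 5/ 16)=-41325/ 8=-5165.62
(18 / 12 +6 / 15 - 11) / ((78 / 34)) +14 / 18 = -287 / 90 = -3.19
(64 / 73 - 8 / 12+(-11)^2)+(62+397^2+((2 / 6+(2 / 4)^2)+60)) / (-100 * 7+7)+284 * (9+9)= 434105927 / 86724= 5005.60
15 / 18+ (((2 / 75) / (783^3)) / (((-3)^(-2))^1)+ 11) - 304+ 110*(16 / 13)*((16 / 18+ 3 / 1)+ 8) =137024119340377 / 104010548850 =1317.41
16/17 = 0.94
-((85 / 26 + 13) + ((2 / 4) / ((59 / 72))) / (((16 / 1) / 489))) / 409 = -107127 / 1254812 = -0.09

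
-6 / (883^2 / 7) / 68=-21 / 26509426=-0.00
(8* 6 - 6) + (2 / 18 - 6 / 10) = 1868 / 45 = 41.51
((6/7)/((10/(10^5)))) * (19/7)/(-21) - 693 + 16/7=-616915/343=-1798.59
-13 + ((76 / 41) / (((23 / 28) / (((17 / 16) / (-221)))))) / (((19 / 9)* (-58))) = -9243223 / 711022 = -13.00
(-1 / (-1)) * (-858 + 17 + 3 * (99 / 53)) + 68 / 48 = -530411 / 636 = -833.98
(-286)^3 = -23393656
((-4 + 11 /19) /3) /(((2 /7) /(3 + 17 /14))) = -3835 /228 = -16.82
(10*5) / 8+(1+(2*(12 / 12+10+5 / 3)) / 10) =587 / 60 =9.78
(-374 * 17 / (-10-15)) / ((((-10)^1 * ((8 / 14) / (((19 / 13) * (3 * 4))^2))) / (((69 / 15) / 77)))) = -86384412 / 105625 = -817.84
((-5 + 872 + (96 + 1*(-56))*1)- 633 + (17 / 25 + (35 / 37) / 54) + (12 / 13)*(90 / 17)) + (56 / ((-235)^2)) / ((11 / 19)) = 74994914811851 / 268235446050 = 279.59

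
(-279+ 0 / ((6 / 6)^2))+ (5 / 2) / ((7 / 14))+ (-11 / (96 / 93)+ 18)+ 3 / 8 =-8521 / 32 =-266.28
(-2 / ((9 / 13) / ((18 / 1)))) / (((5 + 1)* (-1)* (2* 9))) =13 / 27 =0.48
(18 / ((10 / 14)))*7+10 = 932 / 5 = 186.40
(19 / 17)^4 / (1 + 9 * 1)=130321 / 835210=0.16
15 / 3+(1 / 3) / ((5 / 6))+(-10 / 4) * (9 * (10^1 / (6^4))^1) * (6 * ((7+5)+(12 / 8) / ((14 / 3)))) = -8327 / 1120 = -7.43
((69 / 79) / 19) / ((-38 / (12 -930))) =31671 / 28519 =1.11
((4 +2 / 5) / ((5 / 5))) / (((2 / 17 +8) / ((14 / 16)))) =0.47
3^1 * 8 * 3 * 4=288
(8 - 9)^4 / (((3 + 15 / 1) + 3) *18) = 1 / 378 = 0.00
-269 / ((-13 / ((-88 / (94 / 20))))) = -236720 / 611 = -387.43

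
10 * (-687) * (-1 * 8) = 54960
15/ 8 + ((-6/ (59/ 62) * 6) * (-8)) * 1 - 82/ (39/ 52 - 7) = 3748141/ 11800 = 317.64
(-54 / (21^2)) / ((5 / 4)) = -24 / 245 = -0.10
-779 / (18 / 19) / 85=-14801 / 1530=-9.67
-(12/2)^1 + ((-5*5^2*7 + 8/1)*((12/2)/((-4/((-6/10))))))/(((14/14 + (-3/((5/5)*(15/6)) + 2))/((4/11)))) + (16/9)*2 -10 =-16838/99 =-170.08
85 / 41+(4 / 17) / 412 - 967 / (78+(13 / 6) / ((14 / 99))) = -1554800128 / 187589883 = -8.29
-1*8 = -8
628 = 628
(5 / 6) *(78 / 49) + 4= 261 / 49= 5.33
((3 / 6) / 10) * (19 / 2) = 0.48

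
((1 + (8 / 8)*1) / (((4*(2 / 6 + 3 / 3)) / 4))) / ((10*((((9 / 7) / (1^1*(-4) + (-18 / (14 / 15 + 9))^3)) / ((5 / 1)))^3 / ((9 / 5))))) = -15643.63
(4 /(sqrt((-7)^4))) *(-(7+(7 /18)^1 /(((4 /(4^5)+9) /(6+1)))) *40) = -23.84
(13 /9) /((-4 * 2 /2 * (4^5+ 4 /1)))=-13 /37008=-0.00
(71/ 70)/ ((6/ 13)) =923/ 420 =2.20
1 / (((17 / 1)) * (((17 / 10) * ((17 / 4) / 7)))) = 280 / 4913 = 0.06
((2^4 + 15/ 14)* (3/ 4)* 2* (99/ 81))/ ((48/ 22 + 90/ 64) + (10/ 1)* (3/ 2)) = 231352/ 137403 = 1.68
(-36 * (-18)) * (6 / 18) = 216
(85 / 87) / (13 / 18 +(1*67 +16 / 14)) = 3570 / 251633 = 0.01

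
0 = 0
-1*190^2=-36100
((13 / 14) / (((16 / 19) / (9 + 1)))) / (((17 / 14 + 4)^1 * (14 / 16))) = 1235 / 511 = 2.42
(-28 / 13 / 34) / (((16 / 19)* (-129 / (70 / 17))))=4655 / 1938612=0.00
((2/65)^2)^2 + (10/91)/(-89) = -13721282/11120939375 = -0.00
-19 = -19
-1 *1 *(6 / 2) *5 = -15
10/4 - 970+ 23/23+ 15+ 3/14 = -6659/7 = -951.29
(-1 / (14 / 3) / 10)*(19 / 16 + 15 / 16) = -51 / 1120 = -0.05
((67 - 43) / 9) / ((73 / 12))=32 / 73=0.44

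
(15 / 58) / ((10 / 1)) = 3 / 116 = 0.03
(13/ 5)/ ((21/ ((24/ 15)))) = 104/ 525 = 0.20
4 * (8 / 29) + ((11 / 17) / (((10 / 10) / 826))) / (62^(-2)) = 1012871480 / 493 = 2054506.04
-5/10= -1/2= -0.50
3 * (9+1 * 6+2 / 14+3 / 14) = 645 / 14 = 46.07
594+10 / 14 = 4163 / 7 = 594.71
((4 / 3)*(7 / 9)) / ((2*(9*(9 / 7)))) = 98 / 2187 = 0.04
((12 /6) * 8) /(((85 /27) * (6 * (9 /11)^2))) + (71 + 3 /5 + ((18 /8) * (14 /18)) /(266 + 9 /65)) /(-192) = 3023333999 /3387836160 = 0.89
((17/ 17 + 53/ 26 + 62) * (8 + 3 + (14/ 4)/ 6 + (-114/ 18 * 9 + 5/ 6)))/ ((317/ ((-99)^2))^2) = -28967893376895/ 10450856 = -2771820.16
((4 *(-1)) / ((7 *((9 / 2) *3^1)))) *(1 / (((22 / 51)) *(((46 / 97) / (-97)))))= 319906 / 15939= 20.07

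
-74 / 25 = -2.96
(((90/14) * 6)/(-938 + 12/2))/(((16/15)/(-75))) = 151875/52192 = 2.91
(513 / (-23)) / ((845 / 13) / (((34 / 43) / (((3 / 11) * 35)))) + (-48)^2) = -63954 / 8856311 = -0.01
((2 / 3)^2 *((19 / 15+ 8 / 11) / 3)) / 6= 658 / 13365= 0.05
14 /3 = 4.67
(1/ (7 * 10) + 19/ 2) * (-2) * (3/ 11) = -1998/ 385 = -5.19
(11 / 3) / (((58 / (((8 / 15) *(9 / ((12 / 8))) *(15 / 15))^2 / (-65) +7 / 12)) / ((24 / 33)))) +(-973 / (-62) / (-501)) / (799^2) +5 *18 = 252366996154394687 / 2803467926990250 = 90.02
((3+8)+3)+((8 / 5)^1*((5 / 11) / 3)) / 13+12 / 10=32644 / 2145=15.22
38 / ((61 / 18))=684 / 61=11.21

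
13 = 13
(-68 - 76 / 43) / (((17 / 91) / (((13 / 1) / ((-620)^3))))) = 3549 / 174217768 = 0.00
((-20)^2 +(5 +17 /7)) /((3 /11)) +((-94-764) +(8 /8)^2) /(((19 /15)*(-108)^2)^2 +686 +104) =171199893977923 /114598934814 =1493.90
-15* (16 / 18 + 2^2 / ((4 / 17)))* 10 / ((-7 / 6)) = 2300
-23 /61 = -0.38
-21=-21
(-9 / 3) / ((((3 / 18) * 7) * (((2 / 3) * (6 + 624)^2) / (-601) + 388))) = 5409 / 109942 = 0.05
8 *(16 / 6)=64 / 3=21.33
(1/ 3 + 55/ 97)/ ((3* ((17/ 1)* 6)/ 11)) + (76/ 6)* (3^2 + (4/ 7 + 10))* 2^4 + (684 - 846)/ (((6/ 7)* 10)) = 12303156301/ 3116610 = 3947.61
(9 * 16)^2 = 20736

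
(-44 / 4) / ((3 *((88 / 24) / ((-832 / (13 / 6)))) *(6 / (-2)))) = -128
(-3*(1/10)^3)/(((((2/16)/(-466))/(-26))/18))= -654264/125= -5234.11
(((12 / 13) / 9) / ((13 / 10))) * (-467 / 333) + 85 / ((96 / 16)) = 14.06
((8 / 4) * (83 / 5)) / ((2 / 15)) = 249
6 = 6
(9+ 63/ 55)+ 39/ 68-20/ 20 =36349/ 3740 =9.72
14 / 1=14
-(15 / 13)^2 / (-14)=225 / 2366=0.10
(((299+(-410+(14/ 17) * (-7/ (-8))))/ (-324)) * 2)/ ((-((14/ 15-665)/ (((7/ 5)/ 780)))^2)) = -7499/ 1507927367606400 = -0.00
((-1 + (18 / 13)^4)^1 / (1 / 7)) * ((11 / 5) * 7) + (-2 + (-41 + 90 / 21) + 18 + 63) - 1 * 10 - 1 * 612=-58237779 / 199927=-291.30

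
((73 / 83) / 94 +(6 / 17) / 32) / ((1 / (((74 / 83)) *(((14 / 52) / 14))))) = 800347 / 2289793376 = 0.00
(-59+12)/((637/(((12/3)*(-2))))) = 376/637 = 0.59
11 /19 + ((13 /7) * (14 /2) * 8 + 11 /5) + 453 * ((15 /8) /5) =210257 /760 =276.65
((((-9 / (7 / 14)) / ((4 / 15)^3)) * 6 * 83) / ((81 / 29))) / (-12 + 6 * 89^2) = -902625 / 253408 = -3.56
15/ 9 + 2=11/ 3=3.67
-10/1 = -10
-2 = -2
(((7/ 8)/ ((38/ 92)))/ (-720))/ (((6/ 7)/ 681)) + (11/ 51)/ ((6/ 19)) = -3078373/ 1860480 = -1.65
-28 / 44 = -7 / 11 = -0.64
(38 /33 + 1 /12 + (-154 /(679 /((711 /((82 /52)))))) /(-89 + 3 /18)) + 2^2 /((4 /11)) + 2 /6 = 98429497 /7174508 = 13.72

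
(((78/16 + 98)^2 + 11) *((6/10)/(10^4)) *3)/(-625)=-6102297/2000000000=-0.00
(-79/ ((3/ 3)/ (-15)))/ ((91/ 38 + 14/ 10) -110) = -225150/ 20179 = -11.16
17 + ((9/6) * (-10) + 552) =554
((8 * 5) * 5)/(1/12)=2400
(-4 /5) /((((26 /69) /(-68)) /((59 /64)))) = 69207 /520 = 133.09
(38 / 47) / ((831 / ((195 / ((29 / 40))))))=98800 / 377551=0.26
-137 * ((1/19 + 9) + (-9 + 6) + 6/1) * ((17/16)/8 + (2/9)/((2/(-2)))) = 147.63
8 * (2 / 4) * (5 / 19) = 20 / 19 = 1.05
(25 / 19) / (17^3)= 25 / 93347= 0.00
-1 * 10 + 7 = -3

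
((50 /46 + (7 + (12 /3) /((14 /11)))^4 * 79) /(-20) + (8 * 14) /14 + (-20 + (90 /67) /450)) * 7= -1547242209941 /5285630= -292726.17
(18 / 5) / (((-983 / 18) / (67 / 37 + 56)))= -693036 / 181855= -3.81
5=5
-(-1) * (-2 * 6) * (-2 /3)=8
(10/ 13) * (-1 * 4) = -40/ 13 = -3.08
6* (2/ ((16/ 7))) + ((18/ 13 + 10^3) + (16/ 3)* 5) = 161195/ 156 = 1033.30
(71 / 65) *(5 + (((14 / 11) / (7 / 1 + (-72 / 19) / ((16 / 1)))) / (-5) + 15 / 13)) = 79795764 / 11944075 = 6.68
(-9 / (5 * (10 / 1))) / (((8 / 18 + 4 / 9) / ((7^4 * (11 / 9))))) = -237699 / 400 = -594.25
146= 146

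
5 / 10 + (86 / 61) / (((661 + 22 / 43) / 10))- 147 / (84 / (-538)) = 326908714 / 347029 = 942.02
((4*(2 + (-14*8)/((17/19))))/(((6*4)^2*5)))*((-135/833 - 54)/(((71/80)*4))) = 5248611/2010862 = 2.61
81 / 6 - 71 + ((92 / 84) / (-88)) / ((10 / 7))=-151823 / 2640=-57.51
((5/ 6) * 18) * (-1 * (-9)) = 135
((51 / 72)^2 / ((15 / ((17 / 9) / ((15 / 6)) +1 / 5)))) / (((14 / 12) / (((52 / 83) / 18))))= 161551 / 169419600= 0.00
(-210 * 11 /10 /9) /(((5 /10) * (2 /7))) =-539 /3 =-179.67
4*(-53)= -212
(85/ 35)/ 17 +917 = 6420/ 7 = 917.14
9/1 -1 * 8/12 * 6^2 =-15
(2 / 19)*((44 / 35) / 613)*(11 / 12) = 242 / 1222935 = 0.00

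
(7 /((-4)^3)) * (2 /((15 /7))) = -49 /480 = -0.10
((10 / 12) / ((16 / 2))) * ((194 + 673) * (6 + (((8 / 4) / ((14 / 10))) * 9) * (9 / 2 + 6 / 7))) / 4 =5301705 / 3136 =1690.59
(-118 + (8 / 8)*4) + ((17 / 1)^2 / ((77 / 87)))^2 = 631494543 / 5929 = 106509.45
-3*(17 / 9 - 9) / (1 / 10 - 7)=-640 / 207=-3.09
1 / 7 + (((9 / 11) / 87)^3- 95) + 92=-649234991 / 227232313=-2.86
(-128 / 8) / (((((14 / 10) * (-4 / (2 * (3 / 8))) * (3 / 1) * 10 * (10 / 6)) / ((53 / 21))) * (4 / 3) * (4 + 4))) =159 / 15680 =0.01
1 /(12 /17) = 17 /12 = 1.42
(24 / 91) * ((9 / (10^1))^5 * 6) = 531441 / 568750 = 0.93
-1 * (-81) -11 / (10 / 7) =73.30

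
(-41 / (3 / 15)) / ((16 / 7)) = -1435 / 16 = -89.69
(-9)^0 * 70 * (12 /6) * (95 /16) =3325 /4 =831.25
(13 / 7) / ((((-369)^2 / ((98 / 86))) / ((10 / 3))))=910 / 17564769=0.00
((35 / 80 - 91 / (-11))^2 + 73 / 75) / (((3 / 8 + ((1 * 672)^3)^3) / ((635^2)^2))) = 1161012024772516075 / 2596988627634068570738603886624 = 0.00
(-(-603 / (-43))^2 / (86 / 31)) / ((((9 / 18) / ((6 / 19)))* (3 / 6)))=-135262548 / 1510633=-89.54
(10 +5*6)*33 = 1320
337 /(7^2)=337 /49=6.88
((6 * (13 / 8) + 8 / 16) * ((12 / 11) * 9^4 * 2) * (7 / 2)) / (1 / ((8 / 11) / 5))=74697.80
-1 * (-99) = 99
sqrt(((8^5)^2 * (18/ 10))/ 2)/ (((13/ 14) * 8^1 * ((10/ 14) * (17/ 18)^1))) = 6203.22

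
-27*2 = -54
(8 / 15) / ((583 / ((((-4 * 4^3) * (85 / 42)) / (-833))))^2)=655360 / 1079665225947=0.00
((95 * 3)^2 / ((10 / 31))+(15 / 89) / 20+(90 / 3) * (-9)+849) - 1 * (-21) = 89853513 / 356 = 252397.51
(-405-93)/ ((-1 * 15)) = 166/ 5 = 33.20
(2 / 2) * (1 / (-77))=-1 / 77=-0.01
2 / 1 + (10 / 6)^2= 43 / 9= 4.78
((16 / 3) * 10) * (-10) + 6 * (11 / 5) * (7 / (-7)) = -8198 / 15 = -546.53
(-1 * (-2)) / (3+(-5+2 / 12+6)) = 0.48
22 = 22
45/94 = 0.48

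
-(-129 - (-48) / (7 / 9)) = 471 / 7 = 67.29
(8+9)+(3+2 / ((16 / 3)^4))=655441 / 32768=20.00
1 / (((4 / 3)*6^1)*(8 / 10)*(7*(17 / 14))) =5 / 272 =0.02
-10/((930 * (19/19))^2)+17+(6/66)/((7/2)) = 113388313/6659730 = 17.03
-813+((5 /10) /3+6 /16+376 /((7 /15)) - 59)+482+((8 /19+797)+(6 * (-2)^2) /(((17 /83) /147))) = 1000553177 /54264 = 18438.62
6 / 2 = 3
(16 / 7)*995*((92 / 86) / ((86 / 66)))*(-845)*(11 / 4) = -56157043800 / 12943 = -4338796.55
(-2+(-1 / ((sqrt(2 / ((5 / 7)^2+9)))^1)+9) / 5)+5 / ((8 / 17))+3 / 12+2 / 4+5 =647 / 40- sqrt(233) / 35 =15.74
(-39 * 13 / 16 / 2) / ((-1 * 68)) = 507 / 2176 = 0.23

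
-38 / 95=-2 / 5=-0.40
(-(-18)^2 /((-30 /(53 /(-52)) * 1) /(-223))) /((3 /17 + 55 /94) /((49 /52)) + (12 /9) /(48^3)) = 518134291508736 /170595957935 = 3037.20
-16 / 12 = -4 / 3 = -1.33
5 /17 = 0.29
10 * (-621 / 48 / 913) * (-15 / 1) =2.13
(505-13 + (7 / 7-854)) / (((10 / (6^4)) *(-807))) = 77976 / 1345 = 57.97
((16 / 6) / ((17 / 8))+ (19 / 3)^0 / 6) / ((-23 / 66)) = -1595 / 391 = -4.08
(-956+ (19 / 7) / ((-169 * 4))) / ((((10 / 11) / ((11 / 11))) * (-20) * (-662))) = -49761921 / 626516800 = -0.08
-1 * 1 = -1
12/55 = 0.22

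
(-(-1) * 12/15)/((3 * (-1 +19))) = 2/135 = 0.01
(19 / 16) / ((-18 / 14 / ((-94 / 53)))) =6251 / 3816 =1.64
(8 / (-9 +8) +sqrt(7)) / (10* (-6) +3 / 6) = 16 / 119 - 2* sqrt(7) / 119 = 0.09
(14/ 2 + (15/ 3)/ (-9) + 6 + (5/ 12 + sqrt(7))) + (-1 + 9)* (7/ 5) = 26.71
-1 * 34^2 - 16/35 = -1156.46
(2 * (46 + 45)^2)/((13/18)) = 22932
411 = 411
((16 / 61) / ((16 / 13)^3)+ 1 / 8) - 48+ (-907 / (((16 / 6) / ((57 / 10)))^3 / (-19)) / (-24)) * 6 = -5262250157943 / 124928000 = -42122.26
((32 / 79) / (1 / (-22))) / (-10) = 352 / 395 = 0.89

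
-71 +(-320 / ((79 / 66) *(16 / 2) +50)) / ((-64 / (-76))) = -77.38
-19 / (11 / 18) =-342 / 11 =-31.09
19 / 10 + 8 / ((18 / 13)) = 691 / 90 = 7.68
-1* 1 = -1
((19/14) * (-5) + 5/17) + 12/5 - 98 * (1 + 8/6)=-830947/3570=-232.76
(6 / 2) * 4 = 12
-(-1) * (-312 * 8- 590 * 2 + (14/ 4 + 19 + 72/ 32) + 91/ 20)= -36467/ 10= -3646.70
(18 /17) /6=3 /17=0.18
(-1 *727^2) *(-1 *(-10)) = -5285290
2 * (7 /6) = 7 /3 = 2.33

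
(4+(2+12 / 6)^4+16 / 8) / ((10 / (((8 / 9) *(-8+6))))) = -2096 / 45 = -46.58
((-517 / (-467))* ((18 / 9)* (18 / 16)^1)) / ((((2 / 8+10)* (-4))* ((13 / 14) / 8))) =-0.52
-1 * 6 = -6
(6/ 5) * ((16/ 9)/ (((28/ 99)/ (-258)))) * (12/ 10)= -408672/ 175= -2335.27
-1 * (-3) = 3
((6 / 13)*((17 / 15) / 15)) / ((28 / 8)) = 68 / 6825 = 0.01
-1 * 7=-7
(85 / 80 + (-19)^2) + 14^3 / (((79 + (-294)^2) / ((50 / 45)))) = 902214319 / 2491632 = 362.10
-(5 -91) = 86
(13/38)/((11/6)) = 0.19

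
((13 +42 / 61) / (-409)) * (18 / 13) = -15030 / 324337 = -0.05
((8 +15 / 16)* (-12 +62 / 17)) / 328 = -10153 / 44608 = -0.23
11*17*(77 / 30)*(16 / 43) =178.59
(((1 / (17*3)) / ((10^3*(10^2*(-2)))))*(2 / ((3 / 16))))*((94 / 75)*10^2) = -188 / 1434375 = -0.00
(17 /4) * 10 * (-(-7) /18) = 595 /36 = 16.53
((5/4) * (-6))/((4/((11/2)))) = -165/16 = -10.31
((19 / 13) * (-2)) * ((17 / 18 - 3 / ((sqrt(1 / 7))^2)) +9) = 3781 / 117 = 32.32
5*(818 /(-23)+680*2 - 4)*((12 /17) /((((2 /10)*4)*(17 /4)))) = 9111000 /6647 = 1370.69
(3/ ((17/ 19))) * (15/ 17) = 855/ 289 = 2.96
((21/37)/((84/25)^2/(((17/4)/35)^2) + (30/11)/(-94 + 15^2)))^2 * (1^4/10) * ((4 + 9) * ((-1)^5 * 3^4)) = -1118556977762849625/19332667553237076382472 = -0.00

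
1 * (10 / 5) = 2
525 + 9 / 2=1059 / 2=529.50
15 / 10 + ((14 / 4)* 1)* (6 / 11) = 3.41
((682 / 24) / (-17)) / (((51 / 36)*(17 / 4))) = -1364 / 4913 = -0.28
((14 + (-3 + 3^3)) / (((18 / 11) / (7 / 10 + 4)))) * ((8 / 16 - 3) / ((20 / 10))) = -136.43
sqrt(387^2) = 387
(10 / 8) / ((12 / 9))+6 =111 / 16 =6.94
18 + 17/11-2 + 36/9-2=215/11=19.55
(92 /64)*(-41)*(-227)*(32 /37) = 428122 /37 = 11570.86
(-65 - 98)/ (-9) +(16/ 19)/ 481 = 1489801/ 82251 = 18.11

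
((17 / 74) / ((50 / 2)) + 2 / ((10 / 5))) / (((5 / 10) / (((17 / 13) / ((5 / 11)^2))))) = 3840419 / 300625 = 12.77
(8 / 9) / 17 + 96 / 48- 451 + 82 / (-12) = -139469 / 306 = -455.78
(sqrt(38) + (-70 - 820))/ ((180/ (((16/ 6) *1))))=-356/ 27 + 2 *sqrt(38)/ 135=-13.09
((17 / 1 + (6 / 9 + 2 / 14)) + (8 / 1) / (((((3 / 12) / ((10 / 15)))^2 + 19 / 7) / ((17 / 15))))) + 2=3086816 / 134295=22.99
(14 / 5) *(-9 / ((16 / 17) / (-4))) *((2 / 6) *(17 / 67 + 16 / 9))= 29155 / 402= 72.52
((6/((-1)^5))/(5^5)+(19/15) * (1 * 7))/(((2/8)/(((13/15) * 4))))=17286256/140625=122.92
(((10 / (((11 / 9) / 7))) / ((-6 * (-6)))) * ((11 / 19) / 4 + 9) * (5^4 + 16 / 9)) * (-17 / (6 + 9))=-466538905 / 45144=-10334.46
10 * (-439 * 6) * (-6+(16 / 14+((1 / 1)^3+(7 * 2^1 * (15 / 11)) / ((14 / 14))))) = -401257.40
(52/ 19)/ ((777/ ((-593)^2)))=18285748/ 14763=1238.62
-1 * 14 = -14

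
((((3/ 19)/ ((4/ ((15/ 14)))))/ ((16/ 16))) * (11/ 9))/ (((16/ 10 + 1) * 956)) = 0.00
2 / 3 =0.67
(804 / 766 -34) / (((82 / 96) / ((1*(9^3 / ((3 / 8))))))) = -1177597440 / 15703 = -74991.88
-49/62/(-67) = 49/4154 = 0.01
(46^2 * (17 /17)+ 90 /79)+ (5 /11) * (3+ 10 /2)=1842954 /869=2120.78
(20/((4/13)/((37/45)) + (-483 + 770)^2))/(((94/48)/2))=461760/1862124443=0.00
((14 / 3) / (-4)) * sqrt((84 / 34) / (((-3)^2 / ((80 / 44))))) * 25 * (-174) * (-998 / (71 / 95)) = -962321500 * sqrt(39270) / 39831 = -4787727.56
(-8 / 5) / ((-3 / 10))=16 / 3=5.33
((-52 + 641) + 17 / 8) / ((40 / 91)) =430339 / 320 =1344.81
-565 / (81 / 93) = -17515 / 27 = -648.70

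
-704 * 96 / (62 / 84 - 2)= 2838528 / 53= 53557.13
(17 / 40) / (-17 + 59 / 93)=-1581 / 60880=-0.03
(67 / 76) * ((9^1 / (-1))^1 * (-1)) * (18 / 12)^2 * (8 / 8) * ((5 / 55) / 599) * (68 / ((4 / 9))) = 830331 / 2003056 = 0.41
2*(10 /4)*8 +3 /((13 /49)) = 667 /13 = 51.31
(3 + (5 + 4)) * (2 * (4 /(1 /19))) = 1824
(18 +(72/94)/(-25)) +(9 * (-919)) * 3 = -29134161/1175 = -24795.03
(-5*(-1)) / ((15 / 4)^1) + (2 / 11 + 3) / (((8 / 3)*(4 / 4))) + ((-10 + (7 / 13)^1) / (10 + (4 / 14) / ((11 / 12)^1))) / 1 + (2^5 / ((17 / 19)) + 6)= 1004645495 / 23162568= 43.37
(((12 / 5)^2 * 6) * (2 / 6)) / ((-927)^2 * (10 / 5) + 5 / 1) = 288 / 42966575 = 0.00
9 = 9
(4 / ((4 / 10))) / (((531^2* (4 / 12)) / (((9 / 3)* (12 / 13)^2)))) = 160 / 588289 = 0.00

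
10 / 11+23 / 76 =1013 / 836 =1.21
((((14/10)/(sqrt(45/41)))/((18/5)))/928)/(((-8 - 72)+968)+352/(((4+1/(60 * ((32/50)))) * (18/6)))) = 5411 * sqrt(205)/177635013120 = 0.00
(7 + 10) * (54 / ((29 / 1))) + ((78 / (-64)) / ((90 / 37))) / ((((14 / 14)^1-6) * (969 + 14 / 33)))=46988534239 / 1484382400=31.66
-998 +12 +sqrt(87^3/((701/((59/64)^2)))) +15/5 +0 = -983 +5133*sqrt(60987)/44864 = -954.75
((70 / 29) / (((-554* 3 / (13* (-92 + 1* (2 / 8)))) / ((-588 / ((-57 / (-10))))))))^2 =6694946053022500 / 209655010161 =31933.16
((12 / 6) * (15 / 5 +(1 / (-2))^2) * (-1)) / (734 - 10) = -13 / 1448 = -0.01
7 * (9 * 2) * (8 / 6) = 168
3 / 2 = 1.50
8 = 8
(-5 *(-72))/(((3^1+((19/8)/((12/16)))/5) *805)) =2160/17549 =0.12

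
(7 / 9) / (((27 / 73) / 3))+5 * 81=33316 / 81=411.31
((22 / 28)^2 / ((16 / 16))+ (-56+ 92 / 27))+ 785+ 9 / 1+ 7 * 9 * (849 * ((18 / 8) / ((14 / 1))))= 98834977 / 10584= 9338.15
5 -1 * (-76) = 81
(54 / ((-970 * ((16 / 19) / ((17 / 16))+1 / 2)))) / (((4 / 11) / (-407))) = 39043917 / 809950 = 48.21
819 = 819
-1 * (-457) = 457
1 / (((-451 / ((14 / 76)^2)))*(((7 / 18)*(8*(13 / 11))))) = -63 / 3078608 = -0.00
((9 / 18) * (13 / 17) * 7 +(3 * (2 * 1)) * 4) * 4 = 1814 / 17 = 106.71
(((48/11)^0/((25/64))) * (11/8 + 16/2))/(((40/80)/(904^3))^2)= 52394031382649634816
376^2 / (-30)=-70688 / 15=-4712.53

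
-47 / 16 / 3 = -47 / 48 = -0.98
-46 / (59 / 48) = -2208 / 59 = -37.42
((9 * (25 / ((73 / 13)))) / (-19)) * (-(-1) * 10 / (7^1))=-29250 / 9709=-3.01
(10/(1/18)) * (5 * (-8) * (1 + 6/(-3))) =7200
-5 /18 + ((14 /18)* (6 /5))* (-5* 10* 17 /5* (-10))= 28555 /18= 1586.39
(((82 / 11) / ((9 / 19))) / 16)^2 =606841 / 627264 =0.97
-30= -30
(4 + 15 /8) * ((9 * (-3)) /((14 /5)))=-6345 /112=-56.65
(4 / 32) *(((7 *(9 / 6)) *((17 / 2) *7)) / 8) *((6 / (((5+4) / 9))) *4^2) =7497 / 8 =937.12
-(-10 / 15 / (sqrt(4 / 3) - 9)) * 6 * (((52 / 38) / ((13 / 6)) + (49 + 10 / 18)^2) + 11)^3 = -7658805660.45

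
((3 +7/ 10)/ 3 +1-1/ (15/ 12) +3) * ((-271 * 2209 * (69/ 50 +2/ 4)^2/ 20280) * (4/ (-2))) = 175878342283/ 190125000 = 925.07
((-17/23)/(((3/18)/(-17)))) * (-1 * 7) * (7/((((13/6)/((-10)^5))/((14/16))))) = 44607150000/299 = 149187792.64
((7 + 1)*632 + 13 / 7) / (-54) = -35405 / 378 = -93.66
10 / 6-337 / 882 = 1133 / 882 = 1.28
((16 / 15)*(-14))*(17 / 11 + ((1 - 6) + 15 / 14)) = 5872 / 165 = 35.59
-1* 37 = -37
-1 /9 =-0.11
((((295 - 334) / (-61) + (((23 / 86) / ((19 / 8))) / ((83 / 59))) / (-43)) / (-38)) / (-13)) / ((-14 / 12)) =-48594831 / 43933458491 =-0.00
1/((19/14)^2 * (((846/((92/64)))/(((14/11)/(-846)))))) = -7889/5684216472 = -0.00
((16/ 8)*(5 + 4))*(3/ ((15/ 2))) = 36/ 5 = 7.20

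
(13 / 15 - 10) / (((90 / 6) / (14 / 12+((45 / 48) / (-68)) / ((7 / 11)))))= -3584057 / 5140800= -0.70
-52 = -52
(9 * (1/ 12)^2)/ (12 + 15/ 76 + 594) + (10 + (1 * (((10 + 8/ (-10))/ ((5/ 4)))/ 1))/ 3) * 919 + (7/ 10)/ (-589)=31055892648637/ 2713581900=11444.61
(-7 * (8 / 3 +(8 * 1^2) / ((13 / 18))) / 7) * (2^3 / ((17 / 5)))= -21440 / 663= -32.34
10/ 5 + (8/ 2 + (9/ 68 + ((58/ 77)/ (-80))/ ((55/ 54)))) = 6.12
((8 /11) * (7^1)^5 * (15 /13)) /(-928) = -252105 /16588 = -15.20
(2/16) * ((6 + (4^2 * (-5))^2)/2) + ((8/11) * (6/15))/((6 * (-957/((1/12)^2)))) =4551927431/11369160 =400.37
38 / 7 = 5.43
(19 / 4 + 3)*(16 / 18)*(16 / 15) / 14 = 496 / 945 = 0.52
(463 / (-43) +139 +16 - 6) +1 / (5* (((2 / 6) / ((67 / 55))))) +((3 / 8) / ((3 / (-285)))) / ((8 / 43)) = -39747823 / 756800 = -52.52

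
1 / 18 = 0.06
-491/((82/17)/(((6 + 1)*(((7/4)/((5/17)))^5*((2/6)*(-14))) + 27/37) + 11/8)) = 361126428096629489/14563200000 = 24797189.36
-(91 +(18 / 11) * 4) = -1073 / 11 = -97.55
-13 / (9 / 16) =-208 / 9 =-23.11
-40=-40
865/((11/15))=12975/11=1179.55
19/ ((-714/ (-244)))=2318/ 357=6.49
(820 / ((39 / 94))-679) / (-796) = -50599 / 31044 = -1.63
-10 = -10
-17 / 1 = -17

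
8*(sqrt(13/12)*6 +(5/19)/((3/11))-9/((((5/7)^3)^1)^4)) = -56697220797904/13916015625 +8*sqrt(39) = -4024.28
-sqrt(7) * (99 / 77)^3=-729 * sqrt(7) / 343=-5.62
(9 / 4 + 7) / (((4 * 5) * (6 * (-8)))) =-37 / 3840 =-0.01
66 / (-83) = -66 / 83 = -0.80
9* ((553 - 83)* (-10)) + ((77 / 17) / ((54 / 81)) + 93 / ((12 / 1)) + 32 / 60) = -43130621 / 1020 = -42284.92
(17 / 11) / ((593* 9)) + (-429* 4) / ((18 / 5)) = -27983653 / 58707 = -476.67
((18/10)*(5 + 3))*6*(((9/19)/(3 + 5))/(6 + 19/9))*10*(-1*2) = -17496/1387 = -12.61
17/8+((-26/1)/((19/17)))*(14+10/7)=-379627/1064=-356.79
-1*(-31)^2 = -961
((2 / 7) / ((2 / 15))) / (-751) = -0.00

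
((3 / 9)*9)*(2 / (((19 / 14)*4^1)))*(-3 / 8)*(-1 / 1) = 63 / 152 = 0.41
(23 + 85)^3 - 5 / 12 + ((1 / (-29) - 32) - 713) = 438120359 / 348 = 1258966.55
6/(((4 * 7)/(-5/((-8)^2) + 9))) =1713/896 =1.91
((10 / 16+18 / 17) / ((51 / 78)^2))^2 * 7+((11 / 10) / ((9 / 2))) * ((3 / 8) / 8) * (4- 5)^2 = 2516514746939 / 23172066240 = 108.60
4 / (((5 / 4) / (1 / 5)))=16 / 25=0.64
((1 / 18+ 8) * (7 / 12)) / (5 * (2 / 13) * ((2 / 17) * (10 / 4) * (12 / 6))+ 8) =224315 / 403488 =0.56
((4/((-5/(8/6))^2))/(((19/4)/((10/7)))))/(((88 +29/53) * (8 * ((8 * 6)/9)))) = 212/9362535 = 0.00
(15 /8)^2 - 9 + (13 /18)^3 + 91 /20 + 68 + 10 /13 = 206861137 /3032640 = 68.21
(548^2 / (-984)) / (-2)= 18769 / 123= 152.59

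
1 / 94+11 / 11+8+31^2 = 91181 / 94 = 970.01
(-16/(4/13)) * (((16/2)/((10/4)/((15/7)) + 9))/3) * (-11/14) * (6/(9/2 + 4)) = 54912/7259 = 7.56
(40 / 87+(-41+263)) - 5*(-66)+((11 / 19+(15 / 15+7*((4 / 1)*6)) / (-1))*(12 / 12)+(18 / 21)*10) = 4542892 / 11571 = 392.61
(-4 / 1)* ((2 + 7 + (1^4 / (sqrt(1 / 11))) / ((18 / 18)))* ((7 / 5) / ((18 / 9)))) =-126 / 5 - 14* sqrt(11) / 5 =-34.49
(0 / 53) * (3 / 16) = 0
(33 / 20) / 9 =11 / 60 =0.18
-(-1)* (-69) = -69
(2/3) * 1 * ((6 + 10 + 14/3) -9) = 70/9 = 7.78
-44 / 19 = -2.32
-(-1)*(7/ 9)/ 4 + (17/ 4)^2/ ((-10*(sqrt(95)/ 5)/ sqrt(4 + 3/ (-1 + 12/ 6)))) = 7/ 36 - 289*sqrt(665)/ 3040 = -2.26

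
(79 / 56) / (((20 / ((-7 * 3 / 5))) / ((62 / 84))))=-2449 / 11200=-0.22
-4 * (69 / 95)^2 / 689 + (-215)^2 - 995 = 281250297706 / 6218225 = 45230.00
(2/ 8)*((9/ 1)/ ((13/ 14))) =63/ 26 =2.42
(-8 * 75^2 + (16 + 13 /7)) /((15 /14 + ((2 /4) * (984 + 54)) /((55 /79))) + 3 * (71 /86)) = -744679375 /12400041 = -60.05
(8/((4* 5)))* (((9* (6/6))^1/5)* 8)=144/25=5.76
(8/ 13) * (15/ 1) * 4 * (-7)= -3360/ 13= -258.46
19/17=1.12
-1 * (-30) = 30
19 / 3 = 6.33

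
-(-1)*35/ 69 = 35/ 69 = 0.51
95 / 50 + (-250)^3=-156249981 / 10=-15624998.10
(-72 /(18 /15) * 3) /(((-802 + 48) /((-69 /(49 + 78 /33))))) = -13662 /42601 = -0.32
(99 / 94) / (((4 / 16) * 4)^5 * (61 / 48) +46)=2376 / 106643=0.02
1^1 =1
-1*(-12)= 12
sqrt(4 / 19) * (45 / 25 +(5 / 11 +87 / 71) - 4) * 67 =-15.99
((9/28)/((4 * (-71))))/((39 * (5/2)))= -3/258440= -0.00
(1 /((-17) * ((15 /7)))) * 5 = -7 /51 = -0.14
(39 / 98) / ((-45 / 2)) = -13 / 735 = -0.02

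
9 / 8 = 1.12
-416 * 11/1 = -4576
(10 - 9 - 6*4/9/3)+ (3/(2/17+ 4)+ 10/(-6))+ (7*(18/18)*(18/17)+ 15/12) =167821/21420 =7.83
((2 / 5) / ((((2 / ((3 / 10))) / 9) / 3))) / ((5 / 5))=81 / 50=1.62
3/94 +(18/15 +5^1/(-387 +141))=35021/28905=1.21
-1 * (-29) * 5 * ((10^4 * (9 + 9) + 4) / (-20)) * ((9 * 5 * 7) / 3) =-137028045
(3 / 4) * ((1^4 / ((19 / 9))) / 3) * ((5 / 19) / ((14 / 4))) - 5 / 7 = -3565 / 5054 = -0.71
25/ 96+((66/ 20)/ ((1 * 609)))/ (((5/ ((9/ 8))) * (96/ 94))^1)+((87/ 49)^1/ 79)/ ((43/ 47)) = 26523083887/ 92681030400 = 0.29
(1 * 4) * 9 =36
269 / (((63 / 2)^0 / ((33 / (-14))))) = -8877 / 14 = -634.07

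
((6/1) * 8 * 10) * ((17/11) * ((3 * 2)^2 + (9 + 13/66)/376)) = 151977110/5687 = 26723.60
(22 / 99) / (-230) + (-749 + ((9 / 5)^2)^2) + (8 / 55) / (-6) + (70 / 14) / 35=-7355696596 / 9961875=-738.38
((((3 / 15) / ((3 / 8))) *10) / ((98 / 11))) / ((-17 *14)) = -44 / 17493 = -0.00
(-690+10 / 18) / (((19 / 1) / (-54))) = 37230 / 19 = 1959.47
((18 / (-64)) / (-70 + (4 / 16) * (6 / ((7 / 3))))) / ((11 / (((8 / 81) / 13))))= 7 / 2499354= 0.00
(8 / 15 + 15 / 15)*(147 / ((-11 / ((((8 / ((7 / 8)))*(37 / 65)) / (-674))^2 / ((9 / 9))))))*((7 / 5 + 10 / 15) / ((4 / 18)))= -0.01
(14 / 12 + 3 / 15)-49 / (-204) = 1.61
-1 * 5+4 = -1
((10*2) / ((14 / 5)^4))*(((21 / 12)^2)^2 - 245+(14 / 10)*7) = -3686875 / 50176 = -73.48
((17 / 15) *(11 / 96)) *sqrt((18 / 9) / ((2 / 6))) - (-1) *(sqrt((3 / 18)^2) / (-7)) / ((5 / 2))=-1 / 105 + 187 *sqrt(6) / 1440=0.31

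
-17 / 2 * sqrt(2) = -17 * sqrt(2) / 2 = -12.02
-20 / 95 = -4 / 19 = -0.21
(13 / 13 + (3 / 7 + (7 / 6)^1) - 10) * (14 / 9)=-311 / 27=-11.52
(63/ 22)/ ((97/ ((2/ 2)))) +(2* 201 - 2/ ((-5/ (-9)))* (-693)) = 30909171/ 10670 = 2896.83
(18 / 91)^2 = 324 / 8281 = 0.04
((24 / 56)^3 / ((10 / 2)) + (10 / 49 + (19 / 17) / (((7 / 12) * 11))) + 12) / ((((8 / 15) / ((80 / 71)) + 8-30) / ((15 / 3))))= -596222850 / 207111289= -2.88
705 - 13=692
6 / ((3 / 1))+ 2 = 4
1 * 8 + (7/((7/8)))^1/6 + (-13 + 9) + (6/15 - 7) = -1.27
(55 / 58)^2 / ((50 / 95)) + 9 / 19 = 278957 / 127832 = 2.18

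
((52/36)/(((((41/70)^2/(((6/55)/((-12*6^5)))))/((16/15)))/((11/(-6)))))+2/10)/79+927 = 306718467899/330871230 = 927.00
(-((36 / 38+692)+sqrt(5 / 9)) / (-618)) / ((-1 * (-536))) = sqrt(5) / 993744+6583 / 3146856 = 0.00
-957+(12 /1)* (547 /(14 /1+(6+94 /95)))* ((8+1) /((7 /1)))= -3872793 /6979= -554.92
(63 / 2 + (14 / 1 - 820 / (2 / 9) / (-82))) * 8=724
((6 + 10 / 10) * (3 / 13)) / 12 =7 / 52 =0.13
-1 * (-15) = 15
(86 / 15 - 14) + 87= 1181 / 15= 78.73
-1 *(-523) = 523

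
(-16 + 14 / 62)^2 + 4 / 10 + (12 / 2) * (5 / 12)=2419079 / 9610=251.73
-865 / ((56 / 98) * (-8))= 6055 / 32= 189.22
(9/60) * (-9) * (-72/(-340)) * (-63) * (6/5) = 45927/2125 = 21.61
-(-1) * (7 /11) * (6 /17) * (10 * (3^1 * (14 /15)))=1176 /187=6.29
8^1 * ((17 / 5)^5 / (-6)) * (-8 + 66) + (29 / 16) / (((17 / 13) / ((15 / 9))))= -89592765503 / 2550000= -35134.42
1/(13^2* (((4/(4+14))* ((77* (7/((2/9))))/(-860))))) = -860/91091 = -0.01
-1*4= -4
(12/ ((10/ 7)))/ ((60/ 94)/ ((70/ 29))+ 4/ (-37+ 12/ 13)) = 925806/ 16925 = 54.70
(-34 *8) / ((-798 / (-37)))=-5032 / 399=-12.61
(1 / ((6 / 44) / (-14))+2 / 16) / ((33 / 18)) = -2461 / 44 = -55.93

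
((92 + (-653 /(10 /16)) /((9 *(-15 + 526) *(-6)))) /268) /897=0.00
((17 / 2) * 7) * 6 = 357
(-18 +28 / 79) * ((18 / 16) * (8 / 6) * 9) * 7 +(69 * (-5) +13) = -157961 / 79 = -1999.51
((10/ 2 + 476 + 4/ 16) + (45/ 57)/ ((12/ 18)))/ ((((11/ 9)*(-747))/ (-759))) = 2529885/ 6308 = 401.06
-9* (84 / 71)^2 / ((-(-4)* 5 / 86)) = -1365336 / 25205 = -54.17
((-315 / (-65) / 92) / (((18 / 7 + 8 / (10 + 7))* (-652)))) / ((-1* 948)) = 2499 / 89201966464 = 0.00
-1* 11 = -11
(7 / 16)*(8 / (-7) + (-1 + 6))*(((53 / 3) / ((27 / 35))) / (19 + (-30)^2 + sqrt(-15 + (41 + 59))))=1704745 / 40534848 - 1855*sqrt(85) / 40534848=0.04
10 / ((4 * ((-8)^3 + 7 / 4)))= -10 / 2041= -0.00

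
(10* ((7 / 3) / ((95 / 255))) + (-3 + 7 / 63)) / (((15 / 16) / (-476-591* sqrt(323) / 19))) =-32200832* sqrt(323) / 16245-77805056 / 2565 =-65957.84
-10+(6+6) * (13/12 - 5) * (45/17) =-2285/17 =-134.41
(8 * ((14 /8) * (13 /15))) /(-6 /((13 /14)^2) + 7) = 292.93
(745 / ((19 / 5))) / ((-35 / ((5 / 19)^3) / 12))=-1117500 / 912247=-1.22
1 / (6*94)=1 / 564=0.00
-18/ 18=-1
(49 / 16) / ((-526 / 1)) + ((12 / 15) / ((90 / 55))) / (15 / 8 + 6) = 1342301 / 23859360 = 0.06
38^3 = 54872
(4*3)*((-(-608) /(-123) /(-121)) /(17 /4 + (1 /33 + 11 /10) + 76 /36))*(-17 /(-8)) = 930240 /6689683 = 0.14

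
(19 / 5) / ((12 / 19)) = 6.02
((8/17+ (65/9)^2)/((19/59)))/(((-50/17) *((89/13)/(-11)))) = 611454701/6848550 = 89.28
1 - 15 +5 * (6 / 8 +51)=979 / 4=244.75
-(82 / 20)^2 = -1681 / 100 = -16.81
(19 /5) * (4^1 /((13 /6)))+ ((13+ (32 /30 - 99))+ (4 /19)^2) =-5481914 /70395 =-77.87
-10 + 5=-5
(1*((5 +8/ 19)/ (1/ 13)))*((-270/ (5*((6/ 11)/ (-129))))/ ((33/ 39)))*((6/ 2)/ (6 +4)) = 319097.79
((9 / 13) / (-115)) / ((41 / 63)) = -567 / 61295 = -0.01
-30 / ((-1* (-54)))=-5 / 9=-0.56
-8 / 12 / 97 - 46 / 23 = -584 / 291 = -2.01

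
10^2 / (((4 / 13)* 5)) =65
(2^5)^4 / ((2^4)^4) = 16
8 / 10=4 / 5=0.80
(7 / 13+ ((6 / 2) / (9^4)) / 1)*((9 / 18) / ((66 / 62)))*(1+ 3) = 949964 / 938223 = 1.01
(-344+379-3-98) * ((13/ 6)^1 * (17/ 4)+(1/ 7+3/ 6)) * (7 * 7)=-127435/ 4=-31858.75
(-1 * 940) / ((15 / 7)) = -1316 / 3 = -438.67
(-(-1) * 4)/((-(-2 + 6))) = -1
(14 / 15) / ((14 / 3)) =1 / 5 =0.20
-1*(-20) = 20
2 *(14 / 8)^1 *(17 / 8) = 119 / 16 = 7.44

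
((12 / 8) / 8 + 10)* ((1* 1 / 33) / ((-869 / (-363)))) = 163 / 1264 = 0.13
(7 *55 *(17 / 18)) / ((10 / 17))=22253 / 36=618.14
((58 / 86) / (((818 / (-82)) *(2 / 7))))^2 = 69272329 / 1237210276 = 0.06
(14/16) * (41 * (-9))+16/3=-7621/24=-317.54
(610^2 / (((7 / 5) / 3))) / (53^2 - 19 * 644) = -84.58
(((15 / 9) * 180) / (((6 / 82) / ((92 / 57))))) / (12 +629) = 377200 / 36537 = 10.32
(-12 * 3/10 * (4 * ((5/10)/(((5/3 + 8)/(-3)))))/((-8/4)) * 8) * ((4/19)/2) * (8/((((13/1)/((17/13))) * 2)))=-176256/465595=-0.38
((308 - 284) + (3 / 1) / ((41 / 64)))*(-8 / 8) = -1176 / 41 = -28.68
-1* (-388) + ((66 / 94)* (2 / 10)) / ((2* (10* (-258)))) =388.00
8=8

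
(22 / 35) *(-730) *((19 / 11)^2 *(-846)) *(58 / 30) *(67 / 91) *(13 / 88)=7219746939 / 29645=243540.12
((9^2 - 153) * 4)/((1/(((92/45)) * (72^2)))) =-15261696/5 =-3052339.20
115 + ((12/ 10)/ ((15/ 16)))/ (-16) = 2873/ 25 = 114.92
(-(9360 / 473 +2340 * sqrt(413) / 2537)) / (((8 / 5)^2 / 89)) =-1301625 / 1892 -1301625 * sqrt(413) / 40592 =-1339.62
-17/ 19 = -0.89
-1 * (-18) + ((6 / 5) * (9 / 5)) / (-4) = 17.46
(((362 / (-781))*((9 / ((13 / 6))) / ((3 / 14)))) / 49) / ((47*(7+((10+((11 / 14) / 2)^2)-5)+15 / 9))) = -4378752 / 15512047837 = -0.00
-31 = -31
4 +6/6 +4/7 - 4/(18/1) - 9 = -230/63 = -3.65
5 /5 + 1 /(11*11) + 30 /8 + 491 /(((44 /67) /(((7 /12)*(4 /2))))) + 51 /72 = 106206 /121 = 877.74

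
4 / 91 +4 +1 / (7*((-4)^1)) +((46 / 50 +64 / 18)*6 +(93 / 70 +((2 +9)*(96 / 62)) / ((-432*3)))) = 245082589 / 7616700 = 32.18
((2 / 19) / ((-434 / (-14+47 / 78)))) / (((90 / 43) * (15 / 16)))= 1892 / 1142505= 0.00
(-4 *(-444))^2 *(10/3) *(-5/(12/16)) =-70092800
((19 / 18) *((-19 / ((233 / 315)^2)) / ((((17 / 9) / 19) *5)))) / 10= -27223371 / 3691652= -7.37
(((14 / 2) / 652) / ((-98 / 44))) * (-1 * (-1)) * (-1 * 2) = 11 / 1141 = 0.01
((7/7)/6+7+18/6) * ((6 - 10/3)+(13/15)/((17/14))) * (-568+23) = -2865719/153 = -18730.19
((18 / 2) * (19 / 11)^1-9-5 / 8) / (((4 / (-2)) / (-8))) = 521 / 22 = 23.68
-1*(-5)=5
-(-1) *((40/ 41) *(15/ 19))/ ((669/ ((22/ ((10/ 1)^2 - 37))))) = 4400/ 10944171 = 0.00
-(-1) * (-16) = -16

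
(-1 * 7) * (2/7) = -2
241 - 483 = -242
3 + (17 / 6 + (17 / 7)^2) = 3449 / 294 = 11.73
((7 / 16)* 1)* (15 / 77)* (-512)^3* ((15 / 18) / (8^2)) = -1638400 / 11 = -148945.45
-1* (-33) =33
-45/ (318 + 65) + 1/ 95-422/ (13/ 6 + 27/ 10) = -230601166/ 2656105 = -86.82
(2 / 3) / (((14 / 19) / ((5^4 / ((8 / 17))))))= 201875 / 168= 1201.64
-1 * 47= -47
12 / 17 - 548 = -9304 / 17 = -547.29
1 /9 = 0.11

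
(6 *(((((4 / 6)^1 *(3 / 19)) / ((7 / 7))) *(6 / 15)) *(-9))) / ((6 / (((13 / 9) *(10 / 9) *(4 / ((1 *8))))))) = -52 / 171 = -0.30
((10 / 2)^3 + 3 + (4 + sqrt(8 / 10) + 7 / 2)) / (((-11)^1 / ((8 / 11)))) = -1084 / 121-16 * sqrt(5) / 605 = -9.02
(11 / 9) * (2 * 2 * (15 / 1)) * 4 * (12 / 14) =1760 / 7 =251.43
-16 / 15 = -1.07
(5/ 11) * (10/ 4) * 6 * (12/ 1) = 81.82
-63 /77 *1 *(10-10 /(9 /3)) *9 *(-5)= 2700 /11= 245.45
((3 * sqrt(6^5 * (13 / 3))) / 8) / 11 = 27 * sqrt(26) / 22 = 6.26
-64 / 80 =-4 / 5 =-0.80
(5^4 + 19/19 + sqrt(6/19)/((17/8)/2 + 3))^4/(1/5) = 1260327199675904 * sqrt(114)/19827925 + 989596358583656983696/1288815125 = 768512891538.55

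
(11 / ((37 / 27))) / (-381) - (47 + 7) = -54.02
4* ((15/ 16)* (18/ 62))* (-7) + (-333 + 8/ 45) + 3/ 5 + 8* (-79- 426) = -4887905/ 1116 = -4379.84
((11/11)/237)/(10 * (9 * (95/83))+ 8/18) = 249/6105278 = 0.00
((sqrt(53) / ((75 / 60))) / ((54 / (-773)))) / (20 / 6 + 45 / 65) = -20098 * sqrt(53) / 7065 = -20.71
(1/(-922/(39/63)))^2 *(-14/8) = -169/214221168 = -0.00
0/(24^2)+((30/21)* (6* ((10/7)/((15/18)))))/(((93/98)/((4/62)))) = 960/961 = 1.00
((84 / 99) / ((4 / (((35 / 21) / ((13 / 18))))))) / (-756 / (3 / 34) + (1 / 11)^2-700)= -770 / 14578551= -0.00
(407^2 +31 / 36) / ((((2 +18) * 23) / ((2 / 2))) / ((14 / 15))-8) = 41743765 / 122184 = 341.65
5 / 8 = 0.62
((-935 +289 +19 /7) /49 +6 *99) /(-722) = -199239 /247646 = -0.80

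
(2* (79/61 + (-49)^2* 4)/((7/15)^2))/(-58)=-131832675/86681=-1520.89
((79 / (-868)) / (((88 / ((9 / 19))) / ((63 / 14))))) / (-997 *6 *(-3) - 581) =-6399 / 50403510080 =-0.00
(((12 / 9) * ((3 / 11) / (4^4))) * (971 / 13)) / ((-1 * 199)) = -971 / 1821248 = -0.00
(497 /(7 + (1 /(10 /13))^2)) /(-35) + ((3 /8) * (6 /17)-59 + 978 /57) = -48664181 /1122748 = -43.34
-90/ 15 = -6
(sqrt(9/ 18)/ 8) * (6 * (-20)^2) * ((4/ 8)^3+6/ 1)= 3675 * sqrt(2)/ 4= 1299.31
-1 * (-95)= 95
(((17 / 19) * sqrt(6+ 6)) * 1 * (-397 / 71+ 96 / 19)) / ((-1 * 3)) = 24718 * sqrt(3) / 76893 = 0.56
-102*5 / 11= -510 / 11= -46.36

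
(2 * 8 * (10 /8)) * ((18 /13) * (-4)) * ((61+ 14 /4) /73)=-92880 /949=-97.87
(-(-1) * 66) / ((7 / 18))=1188 / 7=169.71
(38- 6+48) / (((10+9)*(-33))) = -80 / 627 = -0.13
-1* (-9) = 9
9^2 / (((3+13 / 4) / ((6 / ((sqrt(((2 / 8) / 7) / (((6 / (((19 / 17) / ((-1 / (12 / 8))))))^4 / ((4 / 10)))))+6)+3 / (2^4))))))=3600602337024 / 286505610745 - 3245049216 * sqrt(70) / 1432528053725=12.55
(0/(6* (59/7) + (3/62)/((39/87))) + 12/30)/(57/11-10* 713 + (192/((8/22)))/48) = -11/195630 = -0.00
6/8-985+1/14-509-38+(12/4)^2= -42621/28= -1522.18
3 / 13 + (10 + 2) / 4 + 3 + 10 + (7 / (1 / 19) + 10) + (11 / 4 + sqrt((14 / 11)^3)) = 14 * sqrt(154) / 121 + 8423 / 52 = 163.42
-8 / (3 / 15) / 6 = -20 / 3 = -6.67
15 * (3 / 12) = 15 / 4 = 3.75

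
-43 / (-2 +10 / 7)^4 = -103243 / 256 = -403.29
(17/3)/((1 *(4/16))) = 68/3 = 22.67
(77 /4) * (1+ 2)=231 /4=57.75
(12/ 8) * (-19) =-57/ 2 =-28.50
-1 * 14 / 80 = -7 / 40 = -0.18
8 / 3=2.67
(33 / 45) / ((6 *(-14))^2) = 0.00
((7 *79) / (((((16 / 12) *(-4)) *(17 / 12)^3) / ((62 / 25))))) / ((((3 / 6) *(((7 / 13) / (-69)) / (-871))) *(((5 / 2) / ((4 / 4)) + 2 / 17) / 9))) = -44635138820064 / 643025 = -69414313.32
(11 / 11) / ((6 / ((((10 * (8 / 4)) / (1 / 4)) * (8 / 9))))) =320 / 27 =11.85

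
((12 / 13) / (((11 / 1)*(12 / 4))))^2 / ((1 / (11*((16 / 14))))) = 128 / 13013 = 0.01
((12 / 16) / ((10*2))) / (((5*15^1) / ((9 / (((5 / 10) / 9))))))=81 / 1000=0.08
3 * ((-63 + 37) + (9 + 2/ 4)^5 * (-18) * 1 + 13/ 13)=-66855873/ 16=-4178492.06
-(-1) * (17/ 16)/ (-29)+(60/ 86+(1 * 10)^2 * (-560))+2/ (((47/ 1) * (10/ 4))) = -262565140777/ 4688720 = -55999.32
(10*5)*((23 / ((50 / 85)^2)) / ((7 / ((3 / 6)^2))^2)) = 6647 / 1568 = 4.24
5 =5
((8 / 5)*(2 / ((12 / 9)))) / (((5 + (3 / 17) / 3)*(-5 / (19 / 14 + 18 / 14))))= -1887 / 7525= -0.25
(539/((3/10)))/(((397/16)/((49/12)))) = 295.67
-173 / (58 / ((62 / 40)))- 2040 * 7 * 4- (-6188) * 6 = -23196083 / 1160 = -19996.62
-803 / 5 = -160.60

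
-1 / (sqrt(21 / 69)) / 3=-sqrt(161) / 21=-0.60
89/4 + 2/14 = 22.39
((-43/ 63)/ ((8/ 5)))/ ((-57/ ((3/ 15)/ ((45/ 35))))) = 43/ 36936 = 0.00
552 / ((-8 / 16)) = -1104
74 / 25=2.96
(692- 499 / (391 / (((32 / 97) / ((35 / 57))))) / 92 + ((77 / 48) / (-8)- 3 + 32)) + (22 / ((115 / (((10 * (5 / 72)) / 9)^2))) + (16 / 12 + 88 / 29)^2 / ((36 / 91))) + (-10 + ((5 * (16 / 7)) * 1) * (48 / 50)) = 3320740471294723135 / 4312711142764416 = 769.99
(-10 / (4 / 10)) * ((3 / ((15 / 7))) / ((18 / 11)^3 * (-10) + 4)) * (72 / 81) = 93170 / 119241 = 0.78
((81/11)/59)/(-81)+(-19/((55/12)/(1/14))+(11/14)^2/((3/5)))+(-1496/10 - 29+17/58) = -1965184745/11066748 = -177.58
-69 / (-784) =69 / 784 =0.09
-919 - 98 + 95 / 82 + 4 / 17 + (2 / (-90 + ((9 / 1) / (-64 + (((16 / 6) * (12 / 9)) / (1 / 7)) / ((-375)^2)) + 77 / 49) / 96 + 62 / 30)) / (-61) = -688810153033462461375 / 678225897777801578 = -1015.61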